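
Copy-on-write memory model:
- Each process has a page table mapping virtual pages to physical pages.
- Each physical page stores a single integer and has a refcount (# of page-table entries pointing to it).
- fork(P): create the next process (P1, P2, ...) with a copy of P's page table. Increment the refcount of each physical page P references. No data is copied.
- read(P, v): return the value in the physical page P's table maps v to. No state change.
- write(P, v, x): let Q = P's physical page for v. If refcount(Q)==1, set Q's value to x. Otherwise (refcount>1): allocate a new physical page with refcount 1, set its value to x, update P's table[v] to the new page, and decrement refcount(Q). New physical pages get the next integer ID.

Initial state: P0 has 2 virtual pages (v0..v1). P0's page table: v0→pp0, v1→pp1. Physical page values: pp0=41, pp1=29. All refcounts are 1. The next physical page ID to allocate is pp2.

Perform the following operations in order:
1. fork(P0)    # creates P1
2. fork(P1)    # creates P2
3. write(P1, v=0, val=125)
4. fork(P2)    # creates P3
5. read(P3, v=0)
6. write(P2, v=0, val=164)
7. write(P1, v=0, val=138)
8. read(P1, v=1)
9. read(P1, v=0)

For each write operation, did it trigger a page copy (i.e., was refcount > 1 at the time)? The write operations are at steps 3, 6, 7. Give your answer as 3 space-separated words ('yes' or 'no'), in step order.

Op 1: fork(P0) -> P1. 2 ppages; refcounts: pp0:2 pp1:2
Op 2: fork(P1) -> P2. 2 ppages; refcounts: pp0:3 pp1:3
Op 3: write(P1, v0, 125). refcount(pp0)=3>1 -> COPY to pp2. 3 ppages; refcounts: pp0:2 pp1:3 pp2:1
Op 4: fork(P2) -> P3. 3 ppages; refcounts: pp0:3 pp1:4 pp2:1
Op 5: read(P3, v0) -> 41. No state change.
Op 6: write(P2, v0, 164). refcount(pp0)=3>1 -> COPY to pp3. 4 ppages; refcounts: pp0:2 pp1:4 pp2:1 pp3:1
Op 7: write(P1, v0, 138). refcount(pp2)=1 -> write in place. 4 ppages; refcounts: pp0:2 pp1:4 pp2:1 pp3:1
Op 8: read(P1, v1) -> 29. No state change.
Op 9: read(P1, v0) -> 138. No state change.

yes yes no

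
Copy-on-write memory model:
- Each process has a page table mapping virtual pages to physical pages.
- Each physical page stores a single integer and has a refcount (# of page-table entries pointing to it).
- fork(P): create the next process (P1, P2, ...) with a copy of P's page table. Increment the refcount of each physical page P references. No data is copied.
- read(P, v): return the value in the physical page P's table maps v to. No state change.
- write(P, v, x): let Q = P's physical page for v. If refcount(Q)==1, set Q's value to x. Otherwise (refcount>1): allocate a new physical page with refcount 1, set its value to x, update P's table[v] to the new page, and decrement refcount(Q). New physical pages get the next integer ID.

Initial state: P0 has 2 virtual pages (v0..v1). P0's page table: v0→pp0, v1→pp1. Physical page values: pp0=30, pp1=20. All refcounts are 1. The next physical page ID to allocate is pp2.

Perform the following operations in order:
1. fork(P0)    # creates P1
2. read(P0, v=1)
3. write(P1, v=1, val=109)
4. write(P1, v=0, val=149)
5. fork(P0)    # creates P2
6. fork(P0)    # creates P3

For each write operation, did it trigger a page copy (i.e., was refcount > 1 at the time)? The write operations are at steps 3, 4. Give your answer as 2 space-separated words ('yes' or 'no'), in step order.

Op 1: fork(P0) -> P1. 2 ppages; refcounts: pp0:2 pp1:2
Op 2: read(P0, v1) -> 20. No state change.
Op 3: write(P1, v1, 109). refcount(pp1)=2>1 -> COPY to pp2. 3 ppages; refcounts: pp0:2 pp1:1 pp2:1
Op 4: write(P1, v0, 149). refcount(pp0)=2>1 -> COPY to pp3. 4 ppages; refcounts: pp0:1 pp1:1 pp2:1 pp3:1
Op 5: fork(P0) -> P2. 4 ppages; refcounts: pp0:2 pp1:2 pp2:1 pp3:1
Op 6: fork(P0) -> P3. 4 ppages; refcounts: pp0:3 pp1:3 pp2:1 pp3:1

yes yes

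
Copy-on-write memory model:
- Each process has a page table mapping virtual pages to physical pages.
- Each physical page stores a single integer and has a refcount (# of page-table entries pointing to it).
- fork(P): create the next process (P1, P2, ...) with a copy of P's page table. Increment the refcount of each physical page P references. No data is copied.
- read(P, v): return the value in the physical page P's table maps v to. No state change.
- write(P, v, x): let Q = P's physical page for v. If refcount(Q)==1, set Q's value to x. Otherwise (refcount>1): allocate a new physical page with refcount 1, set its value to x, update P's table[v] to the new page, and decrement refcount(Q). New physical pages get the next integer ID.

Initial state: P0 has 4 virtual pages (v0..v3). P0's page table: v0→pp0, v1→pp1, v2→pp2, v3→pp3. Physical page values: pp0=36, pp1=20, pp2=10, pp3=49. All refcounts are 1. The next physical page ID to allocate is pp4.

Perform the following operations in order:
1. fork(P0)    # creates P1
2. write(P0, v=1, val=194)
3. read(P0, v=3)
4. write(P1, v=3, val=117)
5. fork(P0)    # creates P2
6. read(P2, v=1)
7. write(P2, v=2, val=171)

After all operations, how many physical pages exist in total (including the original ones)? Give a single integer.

Op 1: fork(P0) -> P1. 4 ppages; refcounts: pp0:2 pp1:2 pp2:2 pp3:2
Op 2: write(P0, v1, 194). refcount(pp1)=2>1 -> COPY to pp4. 5 ppages; refcounts: pp0:2 pp1:1 pp2:2 pp3:2 pp4:1
Op 3: read(P0, v3) -> 49. No state change.
Op 4: write(P1, v3, 117). refcount(pp3)=2>1 -> COPY to pp5. 6 ppages; refcounts: pp0:2 pp1:1 pp2:2 pp3:1 pp4:1 pp5:1
Op 5: fork(P0) -> P2. 6 ppages; refcounts: pp0:3 pp1:1 pp2:3 pp3:2 pp4:2 pp5:1
Op 6: read(P2, v1) -> 194. No state change.
Op 7: write(P2, v2, 171). refcount(pp2)=3>1 -> COPY to pp6. 7 ppages; refcounts: pp0:3 pp1:1 pp2:2 pp3:2 pp4:2 pp5:1 pp6:1

Answer: 7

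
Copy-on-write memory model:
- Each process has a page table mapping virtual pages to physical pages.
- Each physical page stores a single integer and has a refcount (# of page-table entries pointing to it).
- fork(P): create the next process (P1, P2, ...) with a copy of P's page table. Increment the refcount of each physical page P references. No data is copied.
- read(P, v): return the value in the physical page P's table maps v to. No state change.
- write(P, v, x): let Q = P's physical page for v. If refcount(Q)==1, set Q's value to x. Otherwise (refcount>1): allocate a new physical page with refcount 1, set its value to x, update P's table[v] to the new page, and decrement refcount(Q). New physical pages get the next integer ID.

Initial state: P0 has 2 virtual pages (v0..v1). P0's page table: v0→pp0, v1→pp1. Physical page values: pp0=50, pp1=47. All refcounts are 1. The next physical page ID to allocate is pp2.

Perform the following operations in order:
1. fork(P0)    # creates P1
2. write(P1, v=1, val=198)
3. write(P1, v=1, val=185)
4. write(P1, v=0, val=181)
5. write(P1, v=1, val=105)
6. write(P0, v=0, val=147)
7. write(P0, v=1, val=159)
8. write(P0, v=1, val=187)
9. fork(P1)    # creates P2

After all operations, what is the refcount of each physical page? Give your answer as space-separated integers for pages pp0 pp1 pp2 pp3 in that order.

Op 1: fork(P0) -> P1. 2 ppages; refcounts: pp0:2 pp1:2
Op 2: write(P1, v1, 198). refcount(pp1)=2>1 -> COPY to pp2. 3 ppages; refcounts: pp0:2 pp1:1 pp2:1
Op 3: write(P1, v1, 185). refcount(pp2)=1 -> write in place. 3 ppages; refcounts: pp0:2 pp1:1 pp2:1
Op 4: write(P1, v0, 181). refcount(pp0)=2>1 -> COPY to pp3. 4 ppages; refcounts: pp0:1 pp1:1 pp2:1 pp3:1
Op 5: write(P1, v1, 105). refcount(pp2)=1 -> write in place. 4 ppages; refcounts: pp0:1 pp1:1 pp2:1 pp3:1
Op 6: write(P0, v0, 147). refcount(pp0)=1 -> write in place. 4 ppages; refcounts: pp0:1 pp1:1 pp2:1 pp3:1
Op 7: write(P0, v1, 159). refcount(pp1)=1 -> write in place. 4 ppages; refcounts: pp0:1 pp1:1 pp2:1 pp3:1
Op 8: write(P0, v1, 187). refcount(pp1)=1 -> write in place. 4 ppages; refcounts: pp0:1 pp1:1 pp2:1 pp3:1
Op 9: fork(P1) -> P2. 4 ppages; refcounts: pp0:1 pp1:1 pp2:2 pp3:2

Answer: 1 1 2 2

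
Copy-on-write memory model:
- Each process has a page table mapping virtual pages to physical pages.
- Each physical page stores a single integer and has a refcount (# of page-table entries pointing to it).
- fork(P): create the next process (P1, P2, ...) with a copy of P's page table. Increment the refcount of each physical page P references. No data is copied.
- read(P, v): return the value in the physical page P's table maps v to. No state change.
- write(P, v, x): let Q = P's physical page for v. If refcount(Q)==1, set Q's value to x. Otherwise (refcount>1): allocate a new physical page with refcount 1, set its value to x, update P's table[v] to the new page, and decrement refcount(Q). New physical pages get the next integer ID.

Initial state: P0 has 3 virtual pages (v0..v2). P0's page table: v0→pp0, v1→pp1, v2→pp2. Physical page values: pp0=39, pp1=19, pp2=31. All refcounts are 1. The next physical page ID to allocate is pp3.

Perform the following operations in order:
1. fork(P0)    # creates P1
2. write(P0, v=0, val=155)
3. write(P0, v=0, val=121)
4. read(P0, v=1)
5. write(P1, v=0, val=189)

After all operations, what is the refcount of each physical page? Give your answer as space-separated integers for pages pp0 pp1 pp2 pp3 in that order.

Op 1: fork(P0) -> P1. 3 ppages; refcounts: pp0:2 pp1:2 pp2:2
Op 2: write(P0, v0, 155). refcount(pp0)=2>1 -> COPY to pp3. 4 ppages; refcounts: pp0:1 pp1:2 pp2:2 pp3:1
Op 3: write(P0, v0, 121). refcount(pp3)=1 -> write in place. 4 ppages; refcounts: pp0:1 pp1:2 pp2:2 pp3:1
Op 4: read(P0, v1) -> 19. No state change.
Op 5: write(P1, v0, 189). refcount(pp0)=1 -> write in place. 4 ppages; refcounts: pp0:1 pp1:2 pp2:2 pp3:1

Answer: 1 2 2 1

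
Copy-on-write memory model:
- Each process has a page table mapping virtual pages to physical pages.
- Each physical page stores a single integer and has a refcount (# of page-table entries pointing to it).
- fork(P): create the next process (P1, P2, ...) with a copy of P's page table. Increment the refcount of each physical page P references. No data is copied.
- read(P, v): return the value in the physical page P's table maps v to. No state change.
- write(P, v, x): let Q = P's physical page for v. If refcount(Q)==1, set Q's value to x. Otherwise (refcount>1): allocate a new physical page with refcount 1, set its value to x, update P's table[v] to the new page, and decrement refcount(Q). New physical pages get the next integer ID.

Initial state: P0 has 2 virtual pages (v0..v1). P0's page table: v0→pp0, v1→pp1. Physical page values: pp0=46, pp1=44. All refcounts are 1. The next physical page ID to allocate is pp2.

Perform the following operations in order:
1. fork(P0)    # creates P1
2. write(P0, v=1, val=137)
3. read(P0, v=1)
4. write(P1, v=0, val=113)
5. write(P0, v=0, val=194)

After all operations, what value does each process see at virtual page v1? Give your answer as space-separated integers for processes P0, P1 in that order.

Op 1: fork(P0) -> P1. 2 ppages; refcounts: pp0:2 pp1:2
Op 2: write(P0, v1, 137). refcount(pp1)=2>1 -> COPY to pp2. 3 ppages; refcounts: pp0:2 pp1:1 pp2:1
Op 3: read(P0, v1) -> 137. No state change.
Op 4: write(P1, v0, 113). refcount(pp0)=2>1 -> COPY to pp3. 4 ppages; refcounts: pp0:1 pp1:1 pp2:1 pp3:1
Op 5: write(P0, v0, 194). refcount(pp0)=1 -> write in place. 4 ppages; refcounts: pp0:1 pp1:1 pp2:1 pp3:1
P0: v1 -> pp2 = 137
P1: v1 -> pp1 = 44

Answer: 137 44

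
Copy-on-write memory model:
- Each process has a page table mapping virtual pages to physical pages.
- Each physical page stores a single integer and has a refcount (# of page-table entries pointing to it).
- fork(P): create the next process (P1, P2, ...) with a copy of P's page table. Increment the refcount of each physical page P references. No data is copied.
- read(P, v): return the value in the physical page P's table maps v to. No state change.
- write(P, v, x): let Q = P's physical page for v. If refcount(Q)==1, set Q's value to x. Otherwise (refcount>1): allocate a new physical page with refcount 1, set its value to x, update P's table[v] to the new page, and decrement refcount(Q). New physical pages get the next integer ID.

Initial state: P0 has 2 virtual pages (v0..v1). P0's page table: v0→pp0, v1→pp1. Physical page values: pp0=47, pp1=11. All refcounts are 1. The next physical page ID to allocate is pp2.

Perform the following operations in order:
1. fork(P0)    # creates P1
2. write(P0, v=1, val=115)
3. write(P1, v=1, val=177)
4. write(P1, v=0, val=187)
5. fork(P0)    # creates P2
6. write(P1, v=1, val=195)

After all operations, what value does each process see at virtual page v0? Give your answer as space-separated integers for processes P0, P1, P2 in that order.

Answer: 47 187 47

Derivation:
Op 1: fork(P0) -> P1. 2 ppages; refcounts: pp0:2 pp1:2
Op 2: write(P0, v1, 115). refcount(pp1)=2>1 -> COPY to pp2. 3 ppages; refcounts: pp0:2 pp1:1 pp2:1
Op 3: write(P1, v1, 177). refcount(pp1)=1 -> write in place. 3 ppages; refcounts: pp0:2 pp1:1 pp2:1
Op 4: write(P1, v0, 187). refcount(pp0)=2>1 -> COPY to pp3. 4 ppages; refcounts: pp0:1 pp1:1 pp2:1 pp3:1
Op 5: fork(P0) -> P2. 4 ppages; refcounts: pp0:2 pp1:1 pp2:2 pp3:1
Op 6: write(P1, v1, 195). refcount(pp1)=1 -> write in place. 4 ppages; refcounts: pp0:2 pp1:1 pp2:2 pp3:1
P0: v0 -> pp0 = 47
P1: v0 -> pp3 = 187
P2: v0 -> pp0 = 47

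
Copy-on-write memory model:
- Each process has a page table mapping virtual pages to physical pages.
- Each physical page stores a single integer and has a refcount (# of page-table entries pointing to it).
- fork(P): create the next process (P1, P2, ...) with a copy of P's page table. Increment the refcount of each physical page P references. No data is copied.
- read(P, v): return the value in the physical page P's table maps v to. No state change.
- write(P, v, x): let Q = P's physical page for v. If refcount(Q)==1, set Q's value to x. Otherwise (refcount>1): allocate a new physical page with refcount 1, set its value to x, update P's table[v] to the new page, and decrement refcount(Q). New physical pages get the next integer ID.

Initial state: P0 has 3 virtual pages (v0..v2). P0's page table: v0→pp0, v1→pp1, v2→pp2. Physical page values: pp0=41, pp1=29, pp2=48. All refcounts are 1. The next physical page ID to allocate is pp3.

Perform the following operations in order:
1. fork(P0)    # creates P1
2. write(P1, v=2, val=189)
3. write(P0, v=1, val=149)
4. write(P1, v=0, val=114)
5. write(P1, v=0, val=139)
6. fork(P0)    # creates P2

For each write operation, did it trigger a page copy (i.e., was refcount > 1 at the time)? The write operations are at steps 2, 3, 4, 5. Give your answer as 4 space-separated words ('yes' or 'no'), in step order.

Op 1: fork(P0) -> P1. 3 ppages; refcounts: pp0:2 pp1:2 pp2:2
Op 2: write(P1, v2, 189). refcount(pp2)=2>1 -> COPY to pp3. 4 ppages; refcounts: pp0:2 pp1:2 pp2:1 pp3:1
Op 3: write(P0, v1, 149). refcount(pp1)=2>1 -> COPY to pp4. 5 ppages; refcounts: pp0:2 pp1:1 pp2:1 pp3:1 pp4:1
Op 4: write(P1, v0, 114). refcount(pp0)=2>1 -> COPY to pp5. 6 ppages; refcounts: pp0:1 pp1:1 pp2:1 pp3:1 pp4:1 pp5:1
Op 5: write(P1, v0, 139). refcount(pp5)=1 -> write in place. 6 ppages; refcounts: pp0:1 pp1:1 pp2:1 pp3:1 pp4:1 pp5:1
Op 6: fork(P0) -> P2. 6 ppages; refcounts: pp0:2 pp1:1 pp2:2 pp3:1 pp4:2 pp5:1

yes yes yes no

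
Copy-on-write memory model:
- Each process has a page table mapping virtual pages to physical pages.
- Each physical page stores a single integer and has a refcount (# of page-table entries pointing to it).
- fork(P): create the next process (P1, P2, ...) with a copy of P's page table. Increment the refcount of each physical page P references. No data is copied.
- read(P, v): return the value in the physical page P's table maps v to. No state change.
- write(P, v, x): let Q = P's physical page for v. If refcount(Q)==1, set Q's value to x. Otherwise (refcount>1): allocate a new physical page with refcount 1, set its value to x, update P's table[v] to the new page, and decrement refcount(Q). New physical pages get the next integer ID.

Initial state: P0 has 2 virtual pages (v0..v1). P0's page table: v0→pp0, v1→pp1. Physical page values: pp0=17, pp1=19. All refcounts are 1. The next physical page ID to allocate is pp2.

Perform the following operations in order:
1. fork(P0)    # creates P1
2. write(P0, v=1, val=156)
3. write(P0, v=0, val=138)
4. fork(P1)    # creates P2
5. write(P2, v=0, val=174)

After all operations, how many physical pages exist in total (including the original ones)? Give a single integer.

Op 1: fork(P0) -> P1. 2 ppages; refcounts: pp0:2 pp1:2
Op 2: write(P0, v1, 156). refcount(pp1)=2>1 -> COPY to pp2. 3 ppages; refcounts: pp0:2 pp1:1 pp2:1
Op 3: write(P0, v0, 138). refcount(pp0)=2>1 -> COPY to pp3. 4 ppages; refcounts: pp0:1 pp1:1 pp2:1 pp3:1
Op 4: fork(P1) -> P2. 4 ppages; refcounts: pp0:2 pp1:2 pp2:1 pp3:1
Op 5: write(P2, v0, 174). refcount(pp0)=2>1 -> COPY to pp4. 5 ppages; refcounts: pp0:1 pp1:2 pp2:1 pp3:1 pp4:1

Answer: 5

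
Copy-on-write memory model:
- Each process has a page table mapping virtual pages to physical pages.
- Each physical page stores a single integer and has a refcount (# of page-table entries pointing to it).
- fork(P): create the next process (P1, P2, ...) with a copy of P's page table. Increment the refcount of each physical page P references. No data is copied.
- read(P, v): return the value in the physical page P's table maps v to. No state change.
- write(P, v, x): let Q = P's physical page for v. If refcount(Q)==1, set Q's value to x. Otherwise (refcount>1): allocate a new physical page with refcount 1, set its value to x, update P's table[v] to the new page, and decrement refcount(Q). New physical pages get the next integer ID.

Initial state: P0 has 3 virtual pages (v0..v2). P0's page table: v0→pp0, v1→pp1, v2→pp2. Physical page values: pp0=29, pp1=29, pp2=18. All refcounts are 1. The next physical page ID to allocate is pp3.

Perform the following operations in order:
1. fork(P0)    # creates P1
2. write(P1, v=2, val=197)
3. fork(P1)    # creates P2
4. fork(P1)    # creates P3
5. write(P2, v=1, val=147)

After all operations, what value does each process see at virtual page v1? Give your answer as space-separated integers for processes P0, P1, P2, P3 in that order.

Answer: 29 29 147 29

Derivation:
Op 1: fork(P0) -> P1. 3 ppages; refcounts: pp0:2 pp1:2 pp2:2
Op 2: write(P1, v2, 197). refcount(pp2)=2>1 -> COPY to pp3. 4 ppages; refcounts: pp0:2 pp1:2 pp2:1 pp3:1
Op 3: fork(P1) -> P2. 4 ppages; refcounts: pp0:3 pp1:3 pp2:1 pp3:2
Op 4: fork(P1) -> P3. 4 ppages; refcounts: pp0:4 pp1:4 pp2:1 pp3:3
Op 5: write(P2, v1, 147). refcount(pp1)=4>1 -> COPY to pp4. 5 ppages; refcounts: pp0:4 pp1:3 pp2:1 pp3:3 pp4:1
P0: v1 -> pp1 = 29
P1: v1 -> pp1 = 29
P2: v1 -> pp4 = 147
P3: v1 -> pp1 = 29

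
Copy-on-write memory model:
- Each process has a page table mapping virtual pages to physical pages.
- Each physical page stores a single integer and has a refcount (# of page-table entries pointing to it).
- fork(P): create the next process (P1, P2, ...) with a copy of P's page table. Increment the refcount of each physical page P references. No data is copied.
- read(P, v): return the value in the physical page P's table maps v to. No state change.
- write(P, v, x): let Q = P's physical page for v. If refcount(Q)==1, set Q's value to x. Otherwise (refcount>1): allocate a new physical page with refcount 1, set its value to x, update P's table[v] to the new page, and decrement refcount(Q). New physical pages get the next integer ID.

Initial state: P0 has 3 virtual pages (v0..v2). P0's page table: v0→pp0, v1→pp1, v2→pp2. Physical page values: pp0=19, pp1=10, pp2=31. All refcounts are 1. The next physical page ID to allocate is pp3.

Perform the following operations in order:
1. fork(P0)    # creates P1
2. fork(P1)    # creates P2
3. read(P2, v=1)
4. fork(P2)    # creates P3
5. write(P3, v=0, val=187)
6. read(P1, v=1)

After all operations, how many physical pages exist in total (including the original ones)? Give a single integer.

Answer: 4

Derivation:
Op 1: fork(P0) -> P1. 3 ppages; refcounts: pp0:2 pp1:2 pp2:2
Op 2: fork(P1) -> P2. 3 ppages; refcounts: pp0:3 pp1:3 pp2:3
Op 3: read(P2, v1) -> 10. No state change.
Op 4: fork(P2) -> P3. 3 ppages; refcounts: pp0:4 pp1:4 pp2:4
Op 5: write(P3, v0, 187). refcount(pp0)=4>1 -> COPY to pp3. 4 ppages; refcounts: pp0:3 pp1:4 pp2:4 pp3:1
Op 6: read(P1, v1) -> 10. No state change.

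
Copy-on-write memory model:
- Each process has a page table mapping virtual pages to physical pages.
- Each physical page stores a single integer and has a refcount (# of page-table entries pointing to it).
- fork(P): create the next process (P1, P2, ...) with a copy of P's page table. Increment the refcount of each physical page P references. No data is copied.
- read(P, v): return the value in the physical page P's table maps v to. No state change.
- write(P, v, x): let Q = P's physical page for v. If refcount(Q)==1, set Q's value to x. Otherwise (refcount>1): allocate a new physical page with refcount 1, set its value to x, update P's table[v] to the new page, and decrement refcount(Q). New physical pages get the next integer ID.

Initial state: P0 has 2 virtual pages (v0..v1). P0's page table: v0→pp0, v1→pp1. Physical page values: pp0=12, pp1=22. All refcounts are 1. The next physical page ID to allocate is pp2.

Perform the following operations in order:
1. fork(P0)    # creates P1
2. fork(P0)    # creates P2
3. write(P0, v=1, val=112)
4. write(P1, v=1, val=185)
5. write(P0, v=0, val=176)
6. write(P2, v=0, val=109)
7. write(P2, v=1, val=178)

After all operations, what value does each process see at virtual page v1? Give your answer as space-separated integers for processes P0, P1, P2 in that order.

Answer: 112 185 178

Derivation:
Op 1: fork(P0) -> P1. 2 ppages; refcounts: pp0:2 pp1:2
Op 2: fork(P0) -> P2. 2 ppages; refcounts: pp0:3 pp1:3
Op 3: write(P0, v1, 112). refcount(pp1)=3>1 -> COPY to pp2. 3 ppages; refcounts: pp0:3 pp1:2 pp2:1
Op 4: write(P1, v1, 185). refcount(pp1)=2>1 -> COPY to pp3. 4 ppages; refcounts: pp0:3 pp1:1 pp2:1 pp3:1
Op 5: write(P0, v0, 176). refcount(pp0)=3>1 -> COPY to pp4. 5 ppages; refcounts: pp0:2 pp1:1 pp2:1 pp3:1 pp4:1
Op 6: write(P2, v0, 109). refcount(pp0)=2>1 -> COPY to pp5. 6 ppages; refcounts: pp0:1 pp1:1 pp2:1 pp3:1 pp4:1 pp5:1
Op 7: write(P2, v1, 178). refcount(pp1)=1 -> write in place. 6 ppages; refcounts: pp0:1 pp1:1 pp2:1 pp3:1 pp4:1 pp5:1
P0: v1 -> pp2 = 112
P1: v1 -> pp3 = 185
P2: v1 -> pp1 = 178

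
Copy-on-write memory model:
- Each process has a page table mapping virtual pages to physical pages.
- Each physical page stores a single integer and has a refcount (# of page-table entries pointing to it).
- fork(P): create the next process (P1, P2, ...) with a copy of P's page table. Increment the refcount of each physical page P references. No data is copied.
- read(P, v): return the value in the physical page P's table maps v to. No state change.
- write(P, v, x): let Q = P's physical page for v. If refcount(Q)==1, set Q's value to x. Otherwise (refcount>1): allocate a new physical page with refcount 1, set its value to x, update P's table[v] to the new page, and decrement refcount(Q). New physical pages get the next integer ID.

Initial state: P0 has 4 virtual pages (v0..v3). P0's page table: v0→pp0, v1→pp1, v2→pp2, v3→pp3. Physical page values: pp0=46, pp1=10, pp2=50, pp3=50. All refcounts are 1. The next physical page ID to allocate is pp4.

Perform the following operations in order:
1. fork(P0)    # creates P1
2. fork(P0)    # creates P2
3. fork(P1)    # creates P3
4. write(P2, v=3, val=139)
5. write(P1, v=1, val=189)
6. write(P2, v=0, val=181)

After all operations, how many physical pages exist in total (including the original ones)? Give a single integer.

Answer: 7

Derivation:
Op 1: fork(P0) -> P1. 4 ppages; refcounts: pp0:2 pp1:2 pp2:2 pp3:2
Op 2: fork(P0) -> P2. 4 ppages; refcounts: pp0:3 pp1:3 pp2:3 pp3:3
Op 3: fork(P1) -> P3. 4 ppages; refcounts: pp0:4 pp1:4 pp2:4 pp3:4
Op 4: write(P2, v3, 139). refcount(pp3)=4>1 -> COPY to pp4. 5 ppages; refcounts: pp0:4 pp1:4 pp2:4 pp3:3 pp4:1
Op 5: write(P1, v1, 189). refcount(pp1)=4>1 -> COPY to pp5. 6 ppages; refcounts: pp0:4 pp1:3 pp2:4 pp3:3 pp4:1 pp5:1
Op 6: write(P2, v0, 181). refcount(pp0)=4>1 -> COPY to pp6. 7 ppages; refcounts: pp0:3 pp1:3 pp2:4 pp3:3 pp4:1 pp5:1 pp6:1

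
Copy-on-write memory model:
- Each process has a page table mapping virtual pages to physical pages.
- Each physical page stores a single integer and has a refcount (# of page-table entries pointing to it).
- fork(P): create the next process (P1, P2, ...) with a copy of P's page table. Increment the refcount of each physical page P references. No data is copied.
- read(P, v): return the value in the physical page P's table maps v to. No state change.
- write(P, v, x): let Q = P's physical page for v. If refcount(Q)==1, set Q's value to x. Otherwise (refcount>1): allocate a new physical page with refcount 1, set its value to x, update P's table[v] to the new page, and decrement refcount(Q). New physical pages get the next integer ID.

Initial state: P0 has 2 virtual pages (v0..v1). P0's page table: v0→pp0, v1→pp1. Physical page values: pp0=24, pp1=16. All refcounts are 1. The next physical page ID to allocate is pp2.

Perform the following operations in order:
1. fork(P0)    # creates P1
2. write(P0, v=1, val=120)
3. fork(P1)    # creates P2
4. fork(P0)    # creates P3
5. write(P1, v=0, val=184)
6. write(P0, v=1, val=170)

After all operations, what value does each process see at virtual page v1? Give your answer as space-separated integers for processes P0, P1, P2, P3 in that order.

Op 1: fork(P0) -> P1. 2 ppages; refcounts: pp0:2 pp1:2
Op 2: write(P0, v1, 120). refcount(pp1)=2>1 -> COPY to pp2. 3 ppages; refcounts: pp0:2 pp1:1 pp2:1
Op 3: fork(P1) -> P2. 3 ppages; refcounts: pp0:3 pp1:2 pp2:1
Op 4: fork(P0) -> P3. 3 ppages; refcounts: pp0:4 pp1:2 pp2:2
Op 5: write(P1, v0, 184). refcount(pp0)=4>1 -> COPY to pp3. 4 ppages; refcounts: pp0:3 pp1:2 pp2:2 pp3:1
Op 6: write(P0, v1, 170). refcount(pp2)=2>1 -> COPY to pp4. 5 ppages; refcounts: pp0:3 pp1:2 pp2:1 pp3:1 pp4:1
P0: v1 -> pp4 = 170
P1: v1 -> pp1 = 16
P2: v1 -> pp1 = 16
P3: v1 -> pp2 = 120

Answer: 170 16 16 120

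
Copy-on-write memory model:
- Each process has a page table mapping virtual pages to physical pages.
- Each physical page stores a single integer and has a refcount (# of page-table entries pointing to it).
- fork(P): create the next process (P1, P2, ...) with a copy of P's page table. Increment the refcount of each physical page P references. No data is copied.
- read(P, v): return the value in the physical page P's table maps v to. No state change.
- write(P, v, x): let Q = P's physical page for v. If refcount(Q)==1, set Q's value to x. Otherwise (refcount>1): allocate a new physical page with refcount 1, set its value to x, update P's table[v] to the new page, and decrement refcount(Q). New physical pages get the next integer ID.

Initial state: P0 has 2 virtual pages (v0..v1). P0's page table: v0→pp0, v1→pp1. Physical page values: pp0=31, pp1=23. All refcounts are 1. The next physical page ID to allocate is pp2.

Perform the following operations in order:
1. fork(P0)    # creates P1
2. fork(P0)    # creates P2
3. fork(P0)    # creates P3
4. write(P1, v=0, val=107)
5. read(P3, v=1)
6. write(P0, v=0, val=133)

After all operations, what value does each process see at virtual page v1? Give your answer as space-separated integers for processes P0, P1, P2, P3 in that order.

Op 1: fork(P0) -> P1. 2 ppages; refcounts: pp0:2 pp1:2
Op 2: fork(P0) -> P2. 2 ppages; refcounts: pp0:3 pp1:3
Op 3: fork(P0) -> P3. 2 ppages; refcounts: pp0:4 pp1:4
Op 4: write(P1, v0, 107). refcount(pp0)=4>1 -> COPY to pp2. 3 ppages; refcounts: pp0:3 pp1:4 pp2:1
Op 5: read(P3, v1) -> 23. No state change.
Op 6: write(P0, v0, 133). refcount(pp0)=3>1 -> COPY to pp3. 4 ppages; refcounts: pp0:2 pp1:4 pp2:1 pp3:1
P0: v1 -> pp1 = 23
P1: v1 -> pp1 = 23
P2: v1 -> pp1 = 23
P3: v1 -> pp1 = 23

Answer: 23 23 23 23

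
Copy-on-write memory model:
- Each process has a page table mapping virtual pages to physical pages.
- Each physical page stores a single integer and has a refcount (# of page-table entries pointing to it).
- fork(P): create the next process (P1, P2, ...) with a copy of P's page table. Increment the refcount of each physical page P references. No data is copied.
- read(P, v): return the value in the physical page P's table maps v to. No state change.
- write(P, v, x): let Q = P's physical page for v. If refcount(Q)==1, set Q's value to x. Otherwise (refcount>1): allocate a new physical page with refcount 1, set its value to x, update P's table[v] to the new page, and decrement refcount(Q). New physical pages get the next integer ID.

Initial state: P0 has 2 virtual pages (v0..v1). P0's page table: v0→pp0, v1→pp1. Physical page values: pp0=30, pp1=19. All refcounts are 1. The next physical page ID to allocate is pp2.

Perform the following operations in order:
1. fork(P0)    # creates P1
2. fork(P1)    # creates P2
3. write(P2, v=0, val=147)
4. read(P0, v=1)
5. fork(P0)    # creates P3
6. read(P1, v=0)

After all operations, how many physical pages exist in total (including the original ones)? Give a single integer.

Answer: 3

Derivation:
Op 1: fork(P0) -> P1. 2 ppages; refcounts: pp0:2 pp1:2
Op 2: fork(P1) -> P2. 2 ppages; refcounts: pp0:3 pp1:3
Op 3: write(P2, v0, 147). refcount(pp0)=3>1 -> COPY to pp2. 3 ppages; refcounts: pp0:2 pp1:3 pp2:1
Op 4: read(P0, v1) -> 19. No state change.
Op 5: fork(P0) -> P3. 3 ppages; refcounts: pp0:3 pp1:4 pp2:1
Op 6: read(P1, v0) -> 30. No state change.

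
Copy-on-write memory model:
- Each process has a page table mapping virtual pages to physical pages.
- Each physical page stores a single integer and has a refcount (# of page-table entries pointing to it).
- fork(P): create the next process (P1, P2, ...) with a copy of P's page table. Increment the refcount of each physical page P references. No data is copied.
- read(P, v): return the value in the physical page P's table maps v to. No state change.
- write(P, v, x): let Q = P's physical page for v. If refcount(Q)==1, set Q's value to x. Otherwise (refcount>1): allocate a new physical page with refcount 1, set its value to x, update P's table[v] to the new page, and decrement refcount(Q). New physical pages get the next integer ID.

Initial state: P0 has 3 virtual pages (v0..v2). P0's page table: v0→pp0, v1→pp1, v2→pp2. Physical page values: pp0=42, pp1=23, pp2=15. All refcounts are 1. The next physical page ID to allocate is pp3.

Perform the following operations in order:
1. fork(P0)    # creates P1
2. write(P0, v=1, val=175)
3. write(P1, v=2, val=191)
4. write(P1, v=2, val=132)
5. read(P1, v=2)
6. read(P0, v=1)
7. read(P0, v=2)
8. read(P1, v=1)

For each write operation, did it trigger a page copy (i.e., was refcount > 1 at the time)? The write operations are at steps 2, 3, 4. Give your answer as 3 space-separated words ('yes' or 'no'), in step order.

Op 1: fork(P0) -> P1. 3 ppages; refcounts: pp0:2 pp1:2 pp2:2
Op 2: write(P0, v1, 175). refcount(pp1)=2>1 -> COPY to pp3. 4 ppages; refcounts: pp0:2 pp1:1 pp2:2 pp3:1
Op 3: write(P1, v2, 191). refcount(pp2)=2>1 -> COPY to pp4. 5 ppages; refcounts: pp0:2 pp1:1 pp2:1 pp3:1 pp4:1
Op 4: write(P1, v2, 132). refcount(pp4)=1 -> write in place. 5 ppages; refcounts: pp0:2 pp1:1 pp2:1 pp3:1 pp4:1
Op 5: read(P1, v2) -> 132. No state change.
Op 6: read(P0, v1) -> 175. No state change.
Op 7: read(P0, v2) -> 15. No state change.
Op 8: read(P1, v1) -> 23. No state change.

yes yes no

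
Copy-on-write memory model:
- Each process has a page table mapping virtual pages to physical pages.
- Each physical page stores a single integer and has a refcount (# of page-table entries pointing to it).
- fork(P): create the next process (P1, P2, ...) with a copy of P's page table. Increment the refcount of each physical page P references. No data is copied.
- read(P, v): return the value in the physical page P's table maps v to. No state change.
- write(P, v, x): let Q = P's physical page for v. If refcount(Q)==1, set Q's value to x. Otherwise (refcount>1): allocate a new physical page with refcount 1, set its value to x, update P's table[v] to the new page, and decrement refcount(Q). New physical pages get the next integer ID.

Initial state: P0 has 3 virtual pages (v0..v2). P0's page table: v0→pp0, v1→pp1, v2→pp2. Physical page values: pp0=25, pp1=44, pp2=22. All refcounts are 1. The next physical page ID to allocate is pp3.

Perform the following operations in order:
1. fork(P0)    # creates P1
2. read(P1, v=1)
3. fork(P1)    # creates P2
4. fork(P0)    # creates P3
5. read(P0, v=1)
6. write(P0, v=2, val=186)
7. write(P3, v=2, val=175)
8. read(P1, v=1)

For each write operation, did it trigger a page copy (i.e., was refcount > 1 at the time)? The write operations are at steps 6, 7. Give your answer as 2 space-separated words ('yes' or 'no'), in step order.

Op 1: fork(P0) -> P1. 3 ppages; refcounts: pp0:2 pp1:2 pp2:2
Op 2: read(P1, v1) -> 44. No state change.
Op 3: fork(P1) -> P2. 3 ppages; refcounts: pp0:3 pp1:3 pp2:3
Op 4: fork(P0) -> P3. 3 ppages; refcounts: pp0:4 pp1:4 pp2:4
Op 5: read(P0, v1) -> 44. No state change.
Op 6: write(P0, v2, 186). refcount(pp2)=4>1 -> COPY to pp3. 4 ppages; refcounts: pp0:4 pp1:4 pp2:3 pp3:1
Op 7: write(P3, v2, 175). refcount(pp2)=3>1 -> COPY to pp4. 5 ppages; refcounts: pp0:4 pp1:4 pp2:2 pp3:1 pp4:1
Op 8: read(P1, v1) -> 44. No state change.

yes yes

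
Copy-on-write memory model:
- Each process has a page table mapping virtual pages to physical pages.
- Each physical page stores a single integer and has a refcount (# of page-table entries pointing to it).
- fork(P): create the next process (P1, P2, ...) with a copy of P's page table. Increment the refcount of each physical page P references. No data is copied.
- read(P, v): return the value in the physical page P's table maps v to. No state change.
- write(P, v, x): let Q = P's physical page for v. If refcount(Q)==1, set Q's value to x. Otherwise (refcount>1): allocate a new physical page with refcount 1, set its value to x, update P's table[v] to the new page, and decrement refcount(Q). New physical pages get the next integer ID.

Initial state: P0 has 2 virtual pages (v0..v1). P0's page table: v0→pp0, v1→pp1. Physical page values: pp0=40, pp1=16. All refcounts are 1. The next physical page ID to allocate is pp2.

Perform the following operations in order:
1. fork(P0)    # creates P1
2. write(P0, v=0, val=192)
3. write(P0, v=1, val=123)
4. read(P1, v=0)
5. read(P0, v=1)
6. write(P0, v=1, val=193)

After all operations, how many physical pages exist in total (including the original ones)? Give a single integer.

Op 1: fork(P0) -> P1. 2 ppages; refcounts: pp0:2 pp1:2
Op 2: write(P0, v0, 192). refcount(pp0)=2>1 -> COPY to pp2. 3 ppages; refcounts: pp0:1 pp1:2 pp2:1
Op 3: write(P0, v1, 123). refcount(pp1)=2>1 -> COPY to pp3. 4 ppages; refcounts: pp0:1 pp1:1 pp2:1 pp3:1
Op 4: read(P1, v0) -> 40. No state change.
Op 5: read(P0, v1) -> 123. No state change.
Op 6: write(P0, v1, 193). refcount(pp3)=1 -> write in place. 4 ppages; refcounts: pp0:1 pp1:1 pp2:1 pp3:1

Answer: 4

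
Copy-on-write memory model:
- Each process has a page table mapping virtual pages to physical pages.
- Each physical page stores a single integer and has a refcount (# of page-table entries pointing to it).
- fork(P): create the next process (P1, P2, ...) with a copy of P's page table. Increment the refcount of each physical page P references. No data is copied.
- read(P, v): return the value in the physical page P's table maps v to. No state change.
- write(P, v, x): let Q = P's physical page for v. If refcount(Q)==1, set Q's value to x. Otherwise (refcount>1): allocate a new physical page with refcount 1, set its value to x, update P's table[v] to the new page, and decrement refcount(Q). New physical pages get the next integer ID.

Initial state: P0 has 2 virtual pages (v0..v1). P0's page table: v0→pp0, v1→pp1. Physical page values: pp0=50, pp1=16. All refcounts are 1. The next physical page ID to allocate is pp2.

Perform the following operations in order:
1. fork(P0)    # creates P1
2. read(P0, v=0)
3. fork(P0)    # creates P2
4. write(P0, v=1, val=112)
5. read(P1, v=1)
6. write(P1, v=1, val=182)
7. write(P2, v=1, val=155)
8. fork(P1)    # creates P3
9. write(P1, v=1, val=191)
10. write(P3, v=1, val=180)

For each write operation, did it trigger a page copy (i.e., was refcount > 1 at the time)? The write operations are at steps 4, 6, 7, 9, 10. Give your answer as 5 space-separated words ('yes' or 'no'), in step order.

Op 1: fork(P0) -> P1. 2 ppages; refcounts: pp0:2 pp1:2
Op 2: read(P0, v0) -> 50. No state change.
Op 3: fork(P0) -> P2. 2 ppages; refcounts: pp0:3 pp1:3
Op 4: write(P0, v1, 112). refcount(pp1)=3>1 -> COPY to pp2. 3 ppages; refcounts: pp0:3 pp1:2 pp2:1
Op 5: read(P1, v1) -> 16. No state change.
Op 6: write(P1, v1, 182). refcount(pp1)=2>1 -> COPY to pp3. 4 ppages; refcounts: pp0:3 pp1:1 pp2:1 pp3:1
Op 7: write(P2, v1, 155). refcount(pp1)=1 -> write in place. 4 ppages; refcounts: pp0:3 pp1:1 pp2:1 pp3:1
Op 8: fork(P1) -> P3. 4 ppages; refcounts: pp0:4 pp1:1 pp2:1 pp3:2
Op 9: write(P1, v1, 191). refcount(pp3)=2>1 -> COPY to pp4. 5 ppages; refcounts: pp0:4 pp1:1 pp2:1 pp3:1 pp4:1
Op 10: write(P3, v1, 180). refcount(pp3)=1 -> write in place. 5 ppages; refcounts: pp0:4 pp1:1 pp2:1 pp3:1 pp4:1

yes yes no yes no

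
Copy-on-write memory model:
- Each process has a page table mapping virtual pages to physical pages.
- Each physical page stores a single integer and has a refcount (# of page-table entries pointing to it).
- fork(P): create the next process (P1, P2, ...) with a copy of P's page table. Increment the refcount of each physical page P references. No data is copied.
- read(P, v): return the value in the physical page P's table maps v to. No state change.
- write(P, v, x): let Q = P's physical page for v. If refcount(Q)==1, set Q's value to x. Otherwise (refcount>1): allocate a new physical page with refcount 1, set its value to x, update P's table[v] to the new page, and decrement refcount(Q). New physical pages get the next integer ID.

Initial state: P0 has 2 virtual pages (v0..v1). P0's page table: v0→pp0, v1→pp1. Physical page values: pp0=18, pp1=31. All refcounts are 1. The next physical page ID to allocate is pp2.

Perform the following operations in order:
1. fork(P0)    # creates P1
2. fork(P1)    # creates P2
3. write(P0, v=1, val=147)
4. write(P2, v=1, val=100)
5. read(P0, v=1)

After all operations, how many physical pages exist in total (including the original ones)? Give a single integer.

Answer: 4

Derivation:
Op 1: fork(P0) -> P1. 2 ppages; refcounts: pp0:2 pp1:2
Op 2: fork(P1) -> P2. 2 ppages; refcounts: pp0:3 pp1:3
Op 3: write(P0, v1, 147). refcount(pp1)=3>1 -> COPY to pp2. 3 ppages; refcounts: pp0:3 pp1:2 pp2:1
Op 4: write(P2, v1, 100). refcount(pp1)=2>1 -> COPY to pp3. 4 ppages; refcounts: pp0:3 pp1:1 pp2:1 pp3:1
Op 5: read(P0, v1) -> 147. No state change.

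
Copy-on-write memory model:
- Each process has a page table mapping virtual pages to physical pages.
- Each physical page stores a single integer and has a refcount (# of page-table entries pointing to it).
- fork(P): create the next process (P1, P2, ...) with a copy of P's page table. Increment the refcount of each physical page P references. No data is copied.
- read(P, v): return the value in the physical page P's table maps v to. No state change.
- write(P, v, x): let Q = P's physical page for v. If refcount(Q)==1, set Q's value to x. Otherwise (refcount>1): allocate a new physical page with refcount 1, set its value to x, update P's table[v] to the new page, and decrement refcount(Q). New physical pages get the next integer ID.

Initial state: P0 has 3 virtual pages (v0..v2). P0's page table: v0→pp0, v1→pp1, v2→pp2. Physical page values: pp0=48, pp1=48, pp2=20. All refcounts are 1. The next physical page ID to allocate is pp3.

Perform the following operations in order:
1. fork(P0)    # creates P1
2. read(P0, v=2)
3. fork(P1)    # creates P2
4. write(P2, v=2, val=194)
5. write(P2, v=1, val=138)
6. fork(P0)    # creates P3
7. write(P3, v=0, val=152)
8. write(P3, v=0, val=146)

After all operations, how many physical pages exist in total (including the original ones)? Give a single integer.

Answer: 6

Derivation:
Op 1: fork(P0) -> P1. 3 ppages; refcounts: pp0:2 pp1:2 pp2:2
Op 2: read(P0, v2) -> 20. No state change.
Op 3: fork(P1) -> P2. 3 ppages; refcounts: pp0:3 pp1:3 pp2:3
Op 4: write(P2, v2, 194). refcount(pp2)=3>1 -> COPY to pp3. 4 ppages; refcounts: pp0:3 pp1:3 pp2:2 pp3:1
Op 5: write(P2, v1, 138). refcount(pp1)=3>1 -> COPY to pp4. 5 ppages; refcounts: pp0:3 pp1:2 pp2:2 pp3:1 pp4:1
Op 6: fork(P0) -> P3. 5 ppages; refcounts: pp0:4 pp1:3 pp2:3 pp3:1 pp4:1
Op 7: write(P3, v0, 152). refcount(pp0)=4>1 -> COPY to pp5. 6 ppages; refcounts: pp0:3 pp1:3 pp2:3 pp3:1 pp4:1 pp5:1
Op 8: write(P3, v0, 146). refcount(pp5)=1 -> write in place. 6 ppages; refcounts: pp0:3 pp1:3 pp2:3 pp3:1 pp4:1 pp5:1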